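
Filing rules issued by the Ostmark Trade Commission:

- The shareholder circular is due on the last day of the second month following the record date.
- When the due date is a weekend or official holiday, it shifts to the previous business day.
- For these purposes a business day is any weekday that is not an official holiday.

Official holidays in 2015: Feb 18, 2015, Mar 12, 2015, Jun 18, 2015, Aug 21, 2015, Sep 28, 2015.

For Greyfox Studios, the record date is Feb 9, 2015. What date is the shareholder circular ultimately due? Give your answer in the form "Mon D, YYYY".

Apr 30, 2015

2 months after Feb 9, 2015 is April 2015; that month ends on Apr 30, 2015.
Apr 30, 2015 falls on a Thursday, which is a business day, so no adjustment is needed.
Final deadline: Apr 30, 2015.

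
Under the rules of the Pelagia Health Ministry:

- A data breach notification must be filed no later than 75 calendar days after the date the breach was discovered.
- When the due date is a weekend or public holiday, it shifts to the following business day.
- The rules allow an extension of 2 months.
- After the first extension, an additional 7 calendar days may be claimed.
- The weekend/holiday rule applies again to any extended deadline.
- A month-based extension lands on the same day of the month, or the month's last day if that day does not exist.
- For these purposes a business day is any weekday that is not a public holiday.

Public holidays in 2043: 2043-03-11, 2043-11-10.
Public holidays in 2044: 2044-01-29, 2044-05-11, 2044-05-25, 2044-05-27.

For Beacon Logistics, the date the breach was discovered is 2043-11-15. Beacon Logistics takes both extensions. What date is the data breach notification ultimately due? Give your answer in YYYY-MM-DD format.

2044-04-08

Trigger date 2043-11-15 + 75 calendar days = 2044-01-29.
2044-01-29 falls on a listed holiday. Rolling to the next business day gives 2044-02-01, a Monday.
Add 2 months to 2044-02-01: 2044-04-01.
2044-04-01 (Friday) is already a business day.
Add the 7 calendar-day extension to 2044-04-01: 2044-04-08.
Since 2044-04-08 is a Friday and not a holiday, the date is unchanged.
So the filing is due 2044-04-08.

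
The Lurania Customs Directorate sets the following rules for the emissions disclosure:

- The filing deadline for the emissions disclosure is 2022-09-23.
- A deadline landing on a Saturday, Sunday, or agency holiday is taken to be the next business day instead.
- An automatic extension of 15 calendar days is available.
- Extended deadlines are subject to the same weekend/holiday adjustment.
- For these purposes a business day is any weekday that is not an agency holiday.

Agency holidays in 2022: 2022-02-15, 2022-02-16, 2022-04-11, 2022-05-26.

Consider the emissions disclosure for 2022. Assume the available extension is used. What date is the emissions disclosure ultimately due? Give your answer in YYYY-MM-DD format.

The stated deadline is 2022-09-23.
Since 2022-09-23 is a Friday and not a holiday, the date is unchanged.
Applying the 15-calendar-day extension: 2022-09-23 + 15 days = 2022-10-08.
2022-10-08 is a Saturday; the next business day is 2022-10-10 (Monday).
So the filing is due 2022-10-10.

2022-10-10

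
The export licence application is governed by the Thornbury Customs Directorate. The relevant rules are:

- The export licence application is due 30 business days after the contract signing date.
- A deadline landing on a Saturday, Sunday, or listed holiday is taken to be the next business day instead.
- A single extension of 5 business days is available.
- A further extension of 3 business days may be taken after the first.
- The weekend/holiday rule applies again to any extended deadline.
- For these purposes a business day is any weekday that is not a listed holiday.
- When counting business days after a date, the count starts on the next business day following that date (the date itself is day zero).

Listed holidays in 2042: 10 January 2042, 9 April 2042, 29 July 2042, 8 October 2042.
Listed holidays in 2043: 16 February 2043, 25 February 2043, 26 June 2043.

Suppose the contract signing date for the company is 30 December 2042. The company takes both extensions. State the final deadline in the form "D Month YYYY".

23 February 2043

Counting 30 business days after 30 December 2042 (skipping weekends and listed holidays) reaches 10 February 2043.
10 February 2043 (Tuesday) is already a business day.
Applying the 5-business-day extension: 5 business days after 10 February 2043 is 18 February 2043.
18 February 2043 is a Wednesday and not a listed holiday, so it stands.
The 3-business-day extension runs from 18 February 2043 to 23 February 2043.
23 February 2043 falls on a Monday, which is a business day, so no adjustment is needed.
Deadline: 23 February 2043.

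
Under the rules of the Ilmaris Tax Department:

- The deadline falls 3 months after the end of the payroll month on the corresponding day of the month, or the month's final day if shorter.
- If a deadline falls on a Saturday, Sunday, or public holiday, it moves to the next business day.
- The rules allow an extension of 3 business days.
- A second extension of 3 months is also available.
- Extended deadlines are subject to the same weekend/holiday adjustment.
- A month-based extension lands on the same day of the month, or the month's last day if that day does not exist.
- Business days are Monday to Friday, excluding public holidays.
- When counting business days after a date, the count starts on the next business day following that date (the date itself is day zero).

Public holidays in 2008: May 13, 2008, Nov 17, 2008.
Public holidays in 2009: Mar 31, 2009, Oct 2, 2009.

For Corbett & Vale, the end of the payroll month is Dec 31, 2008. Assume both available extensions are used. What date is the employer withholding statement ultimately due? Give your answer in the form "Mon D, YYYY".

Jul 6, 2009

Moving 3 months forward from Dec 31, 2008 on the corresponding day gives Mar 31, 2009.
Mar 31, 2009 is a listed holiday; the next business day is Apr 1, 2009 (Wednesday).
Applying the 3-business-day extension: 3 business days after Apr 1, 2009 is Apr 6, 2009.
Apr 6, 2009 falls on a Monday, which is a business day, so no adjustment is needed.
The 3 months extension carries Apr 6, 2009 to Jul 6, 2009.
Jul 6, 2009 falls on a Monday, which is a business day, so no adjustment is needed.
Deadline: Jul 6, 2009.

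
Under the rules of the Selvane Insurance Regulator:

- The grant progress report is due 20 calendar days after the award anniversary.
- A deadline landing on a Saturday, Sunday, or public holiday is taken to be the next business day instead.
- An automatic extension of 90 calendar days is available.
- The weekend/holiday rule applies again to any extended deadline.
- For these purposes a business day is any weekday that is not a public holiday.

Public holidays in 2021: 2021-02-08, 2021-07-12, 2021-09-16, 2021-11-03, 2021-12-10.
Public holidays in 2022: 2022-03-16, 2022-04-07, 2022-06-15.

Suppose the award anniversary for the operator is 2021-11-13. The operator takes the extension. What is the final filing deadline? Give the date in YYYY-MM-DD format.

2022-03-03

Trigger date 2021-11-13 + 20 calendar days = 2021-12-03.
Since 2021-12-03 is a Friday and not a holiday, the date is unchanged.
Add the 90 calendar-day extension to 2021-12-03: 2022-03-03.
2022-03-03 is a Thursday and not a listed holiday, so it stands.
The final due date is 2022-03-03.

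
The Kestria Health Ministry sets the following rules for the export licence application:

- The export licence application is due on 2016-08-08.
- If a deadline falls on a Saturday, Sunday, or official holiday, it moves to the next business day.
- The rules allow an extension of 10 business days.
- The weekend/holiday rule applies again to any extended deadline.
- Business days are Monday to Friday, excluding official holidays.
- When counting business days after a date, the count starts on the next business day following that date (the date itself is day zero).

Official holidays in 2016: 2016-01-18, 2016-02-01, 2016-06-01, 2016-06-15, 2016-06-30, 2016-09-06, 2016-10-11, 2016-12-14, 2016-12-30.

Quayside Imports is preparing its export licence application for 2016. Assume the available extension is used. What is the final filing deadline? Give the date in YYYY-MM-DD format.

2016-08-22

Start from the fixed due date, 2016-08-08.
2016-08-08 (Monday) is already a business day.
Counting 10 further business days from 2016-08-08 reaches 2016-08-22.
2016-08-22 is a Monday and not a listed holiday, so it stands.
The final due date is 2016-08-22.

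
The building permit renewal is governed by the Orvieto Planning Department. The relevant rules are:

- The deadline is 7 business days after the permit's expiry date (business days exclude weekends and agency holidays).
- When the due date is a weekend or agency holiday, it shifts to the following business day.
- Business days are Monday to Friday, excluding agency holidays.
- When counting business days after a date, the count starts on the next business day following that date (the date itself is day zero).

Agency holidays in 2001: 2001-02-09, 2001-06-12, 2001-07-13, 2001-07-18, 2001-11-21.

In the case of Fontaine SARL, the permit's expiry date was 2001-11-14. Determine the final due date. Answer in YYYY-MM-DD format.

2001-11-26

Starting the day after 2001-11-14 and counting 7 business days lands on 2001-11-26.
Since 2001-11-26 is a Monday and not a holiday, the date is unchanged.
So the filing is due 2001-11-26.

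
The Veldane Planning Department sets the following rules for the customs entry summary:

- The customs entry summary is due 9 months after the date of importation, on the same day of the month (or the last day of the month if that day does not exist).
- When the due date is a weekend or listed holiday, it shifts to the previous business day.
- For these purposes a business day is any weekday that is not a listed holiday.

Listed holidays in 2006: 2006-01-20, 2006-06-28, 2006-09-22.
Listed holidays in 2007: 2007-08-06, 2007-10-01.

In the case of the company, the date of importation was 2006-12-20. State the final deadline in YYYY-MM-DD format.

2007-09-20

9 months from 2006-12-20 is 2007-09-20.
2007-09-20 falls on a Thursday, which is a business day, so no adjustment is needed.
So the filing is due 2007-09-20.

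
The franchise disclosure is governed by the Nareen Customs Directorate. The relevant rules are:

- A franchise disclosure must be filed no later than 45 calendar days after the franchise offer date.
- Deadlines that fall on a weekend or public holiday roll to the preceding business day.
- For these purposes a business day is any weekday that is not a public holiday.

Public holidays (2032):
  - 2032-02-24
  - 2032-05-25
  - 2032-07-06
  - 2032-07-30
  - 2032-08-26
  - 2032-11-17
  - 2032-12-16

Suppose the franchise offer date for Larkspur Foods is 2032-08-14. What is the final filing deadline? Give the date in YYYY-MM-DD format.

2032-09-28

From 2032-08-14, 45 calendar days later is 2032-09-28.
2032-09-28 (Tuesday) is already a business day.
Final deadline: 2032-09-28.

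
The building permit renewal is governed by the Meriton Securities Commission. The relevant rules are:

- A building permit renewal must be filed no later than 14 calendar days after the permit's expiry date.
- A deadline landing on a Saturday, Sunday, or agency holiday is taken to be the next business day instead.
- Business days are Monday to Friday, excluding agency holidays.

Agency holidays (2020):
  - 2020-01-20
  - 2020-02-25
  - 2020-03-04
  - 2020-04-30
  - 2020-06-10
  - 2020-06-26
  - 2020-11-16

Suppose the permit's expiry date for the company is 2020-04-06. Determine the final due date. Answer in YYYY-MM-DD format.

2020-04-20

Adding 14 calendar days to 2020-04-06 gives 2020-04-20.
2020-04-20 falls on a Monday, which is a business day, so no adjustment is needed.
So the filing is due 2020-04-20.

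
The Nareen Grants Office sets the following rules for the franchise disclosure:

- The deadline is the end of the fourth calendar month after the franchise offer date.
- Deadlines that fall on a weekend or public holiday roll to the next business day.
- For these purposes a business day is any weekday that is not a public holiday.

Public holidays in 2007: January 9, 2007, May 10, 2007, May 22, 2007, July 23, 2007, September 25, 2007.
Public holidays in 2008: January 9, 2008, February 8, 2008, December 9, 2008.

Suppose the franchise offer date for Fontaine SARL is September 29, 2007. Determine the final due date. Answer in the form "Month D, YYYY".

January 31, 2008

The fourth month after September 29, 2007 is January 2008, whose last day is January 31, 2008.
January 31, 2008 falls on a Thursday, which is a business day, so no adjustment is needed.
Final deadline: January 31, 2008.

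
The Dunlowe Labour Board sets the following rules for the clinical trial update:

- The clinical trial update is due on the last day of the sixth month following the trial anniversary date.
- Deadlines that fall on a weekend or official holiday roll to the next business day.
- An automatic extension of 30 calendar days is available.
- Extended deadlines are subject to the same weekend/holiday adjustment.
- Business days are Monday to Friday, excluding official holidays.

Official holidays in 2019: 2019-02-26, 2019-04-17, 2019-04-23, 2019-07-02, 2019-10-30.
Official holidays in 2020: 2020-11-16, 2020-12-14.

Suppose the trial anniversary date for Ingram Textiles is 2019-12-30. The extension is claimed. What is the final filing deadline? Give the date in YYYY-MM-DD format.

2020-07-30

The sixth month after 2019-12-30 is June 2020, whose last day is 2020-06-30.
2020-06-30 falls on a Tuesday, which is a business day, so no adjustment is needed.
Add the 30 calendar-day extension to 2020-06-30: 2020-07-30.
2020-07-30 falls on a Thursday, which is a business day, so no adjustment is needed.
The final due date is 2020-07-30.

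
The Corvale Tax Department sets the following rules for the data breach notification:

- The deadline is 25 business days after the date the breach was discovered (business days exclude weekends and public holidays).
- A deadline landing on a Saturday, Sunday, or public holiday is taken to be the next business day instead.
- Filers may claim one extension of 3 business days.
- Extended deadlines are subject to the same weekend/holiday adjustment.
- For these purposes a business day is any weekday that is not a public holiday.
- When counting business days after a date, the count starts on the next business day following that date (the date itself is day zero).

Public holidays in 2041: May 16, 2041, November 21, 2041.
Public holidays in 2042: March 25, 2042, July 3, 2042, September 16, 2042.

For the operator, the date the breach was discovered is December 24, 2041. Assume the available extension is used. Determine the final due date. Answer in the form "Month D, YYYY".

January 31, 2042

25 business days after December 24, 2041, excluding weekends and holidays, is January 28, 2042.
Since January 28, 2042 is a Tuesday and not a holiday, the date is unchanged.
Counting 3 further business days from January 28, 2042 reaches January 31, 2042.
January 31, 2042 is a Friday and not a listed holiday, so it stands.
Final deadline: January 31, 2042.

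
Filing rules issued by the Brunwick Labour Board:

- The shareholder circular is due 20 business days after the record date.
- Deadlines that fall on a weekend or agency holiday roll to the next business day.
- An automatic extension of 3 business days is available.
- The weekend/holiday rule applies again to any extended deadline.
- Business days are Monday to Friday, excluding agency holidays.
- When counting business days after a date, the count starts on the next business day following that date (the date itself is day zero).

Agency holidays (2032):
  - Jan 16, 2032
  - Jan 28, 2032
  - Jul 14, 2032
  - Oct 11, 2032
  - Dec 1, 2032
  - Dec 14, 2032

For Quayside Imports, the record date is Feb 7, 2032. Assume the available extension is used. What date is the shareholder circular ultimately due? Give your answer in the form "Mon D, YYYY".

Mar 10, 2032

Starting the day after Feb 7, 2032 and counting 20 business days lands on Mar 5, 2032.
Mar 5, 2032 falls on a Friday, which is a business day, so no adjustment is needed.
The 3-business-day extension runs from Mar 5, 2032 to Mar 10, 2032.
Mar 10, 2032 (Wednesday) is already a business day.
Deadline: Mar 10, 2032.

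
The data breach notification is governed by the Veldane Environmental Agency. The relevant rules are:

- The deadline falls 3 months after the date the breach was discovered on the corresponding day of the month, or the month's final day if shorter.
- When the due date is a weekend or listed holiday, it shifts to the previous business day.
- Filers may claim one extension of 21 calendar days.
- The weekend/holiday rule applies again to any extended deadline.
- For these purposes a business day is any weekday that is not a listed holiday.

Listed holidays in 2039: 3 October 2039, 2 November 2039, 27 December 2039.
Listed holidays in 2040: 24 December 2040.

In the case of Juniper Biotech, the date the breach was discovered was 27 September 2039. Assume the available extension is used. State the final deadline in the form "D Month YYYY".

3 months from 27 September 2039 is 27 December 2039.
Because 27 December 2039 is a listed holiday, the deadline becomes 26 December 2039 (Monday).
Add the 21 calendar-day extension to 26 December 2039: 16 January 2040.
16 January 2040 falls on a Monday, which is a business day, so no adjustment is needed.
Deadline: 16 January 2040.

16 January 2040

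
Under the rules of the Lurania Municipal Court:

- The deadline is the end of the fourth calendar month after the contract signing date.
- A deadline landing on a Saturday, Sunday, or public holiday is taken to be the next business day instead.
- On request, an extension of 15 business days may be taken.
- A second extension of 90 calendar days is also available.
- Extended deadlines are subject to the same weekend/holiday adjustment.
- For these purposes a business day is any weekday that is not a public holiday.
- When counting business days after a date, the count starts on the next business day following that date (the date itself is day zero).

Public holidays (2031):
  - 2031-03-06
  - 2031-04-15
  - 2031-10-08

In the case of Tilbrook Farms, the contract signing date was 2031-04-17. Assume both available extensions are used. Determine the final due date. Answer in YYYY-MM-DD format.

The fourth month after 2031-04-17 is August 2031, whose last day is 2031-08-31.
2031-08-31 is a Sunday, so it moves to the next business day, 2031-09-01 (Monday).
Applying the 15-business-day extension: 15 business days after 2031-09-01 is 2031-09-22.
Since 2031-09-22 is a Monday and not a holiday, the date is unchanged.
With the 90-day extension, 2031-09-22 becomes 2031-12-21.
2031-12-21 falls on a Sunday. Rolling to the next business day gives 2031-12-22, a Monday.
So the filing is due 2031-12-22.

2031-12-22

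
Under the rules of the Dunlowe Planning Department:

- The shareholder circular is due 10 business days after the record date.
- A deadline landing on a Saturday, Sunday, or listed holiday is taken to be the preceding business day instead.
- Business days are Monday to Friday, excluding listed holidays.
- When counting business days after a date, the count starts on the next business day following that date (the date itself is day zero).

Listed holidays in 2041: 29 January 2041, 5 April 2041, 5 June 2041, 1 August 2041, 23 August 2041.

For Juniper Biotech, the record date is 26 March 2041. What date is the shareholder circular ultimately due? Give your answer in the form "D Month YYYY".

10 business days after 26 March 2041, excluding weekends and holidays, is 10 April 2041.
10 April 2041 (Wednesday) is already a business day.
Final deadline: 10 April 2041.

10 April 2041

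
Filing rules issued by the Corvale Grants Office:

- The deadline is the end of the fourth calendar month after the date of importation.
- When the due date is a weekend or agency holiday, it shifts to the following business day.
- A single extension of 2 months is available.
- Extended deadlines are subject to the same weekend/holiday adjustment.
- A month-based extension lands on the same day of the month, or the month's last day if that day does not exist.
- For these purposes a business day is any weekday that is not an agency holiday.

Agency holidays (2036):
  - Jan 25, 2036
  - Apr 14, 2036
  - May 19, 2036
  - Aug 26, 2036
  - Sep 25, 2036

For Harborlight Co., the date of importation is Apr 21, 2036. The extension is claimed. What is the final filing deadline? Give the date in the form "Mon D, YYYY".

4 months after Apr 21, 2036 is August 2036; that month ends on Aug 31, 2036.
Aug 31, 2036 is a Sunday, so it moves to the next business day, Sep 1, 2036 (Monday).
Applying the 2 months extension: 2 months after Sep 1, 2036 is Nov 1, 2036.
Nov 1, 2036 falls on a Saturday. Rolling to the next business day gives Nov 3, 2036, a Monday.
The final due date is Nov 3, 2036.

Nov 3, 2036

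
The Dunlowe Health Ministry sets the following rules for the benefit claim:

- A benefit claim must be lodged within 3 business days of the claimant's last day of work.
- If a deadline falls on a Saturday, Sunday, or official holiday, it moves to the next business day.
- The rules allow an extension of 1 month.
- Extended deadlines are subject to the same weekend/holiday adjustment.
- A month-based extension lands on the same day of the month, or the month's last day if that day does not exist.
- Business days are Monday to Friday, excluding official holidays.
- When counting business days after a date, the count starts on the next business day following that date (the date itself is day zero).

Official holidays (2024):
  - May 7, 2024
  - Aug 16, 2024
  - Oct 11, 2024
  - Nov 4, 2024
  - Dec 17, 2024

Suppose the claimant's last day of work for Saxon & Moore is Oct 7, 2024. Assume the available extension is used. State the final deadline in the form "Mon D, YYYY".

Nov 11, 2024

Counting 3 business days after Oct 7, 2024 (skipping weekends and listed holidays) reaches Oct 10, 2024.
Oct 10, 2024 (Thursday) is already a business day.
The 1 month extension carries Oct 10, 2024 to Nov 10, 2024.
Nov 10, 2024 is a Sunday; the next business day is Nov 11, 2024 (Monday).
Final deadline: Nov 11, 2024.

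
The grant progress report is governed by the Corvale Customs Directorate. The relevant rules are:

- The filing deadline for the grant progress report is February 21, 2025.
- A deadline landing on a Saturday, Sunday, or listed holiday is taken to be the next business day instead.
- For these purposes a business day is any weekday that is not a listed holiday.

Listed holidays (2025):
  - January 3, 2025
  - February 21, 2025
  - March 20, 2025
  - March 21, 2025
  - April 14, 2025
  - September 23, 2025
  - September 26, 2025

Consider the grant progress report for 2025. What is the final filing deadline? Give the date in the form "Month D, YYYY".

February 24, 2025

Start from the fixed due date, February 21, 2025.
February 21, 2025 is a listed holiday; the next business day is February 24, 2025 (Monday).
The final due date is February 24, 2025.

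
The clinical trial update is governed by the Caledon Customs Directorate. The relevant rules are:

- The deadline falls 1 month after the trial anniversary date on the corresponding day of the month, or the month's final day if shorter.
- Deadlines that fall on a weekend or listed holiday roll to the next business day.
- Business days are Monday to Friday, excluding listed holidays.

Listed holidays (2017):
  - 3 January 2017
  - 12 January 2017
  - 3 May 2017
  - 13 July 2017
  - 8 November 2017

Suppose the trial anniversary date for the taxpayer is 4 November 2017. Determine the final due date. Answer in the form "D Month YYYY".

Moving 1 month forward from 4 November 2017 on the corresponding day gives 4 December 2017.
4 December 2017 falls on a Monday, which is a business day, so no adjustment is needed.
Final deadline: 4 December 2017.

4 December 2017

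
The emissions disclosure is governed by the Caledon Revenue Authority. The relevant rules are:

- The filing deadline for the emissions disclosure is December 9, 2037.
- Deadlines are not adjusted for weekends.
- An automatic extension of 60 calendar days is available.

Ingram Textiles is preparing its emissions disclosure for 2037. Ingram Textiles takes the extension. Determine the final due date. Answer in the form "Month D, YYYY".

February 7, 2038

The stated deadline is December 9, 2037.
December 9, 2037 is a Wednesday; no weekend or holiday adjustment applies.
Applying the 60-calendar-day extension: December 9, 2037 + 60 days = February 7, 2038.
No adjustment is made for weekends or holidays, so February 7, 2038 stands.
Deadline: February 7, 2038.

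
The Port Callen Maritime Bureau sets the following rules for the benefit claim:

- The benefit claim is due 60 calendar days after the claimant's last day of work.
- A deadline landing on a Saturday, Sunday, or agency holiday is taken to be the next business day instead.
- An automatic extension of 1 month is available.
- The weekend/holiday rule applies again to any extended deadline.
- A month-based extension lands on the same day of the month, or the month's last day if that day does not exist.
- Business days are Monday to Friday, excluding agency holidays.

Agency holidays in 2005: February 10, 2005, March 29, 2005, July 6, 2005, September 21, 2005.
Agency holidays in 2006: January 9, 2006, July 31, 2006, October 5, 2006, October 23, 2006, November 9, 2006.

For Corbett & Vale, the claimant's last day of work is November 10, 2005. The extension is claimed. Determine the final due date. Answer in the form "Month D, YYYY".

Adding 60 calendar days to November 10, 2005 gives January 9, 2006.
January 9, 2006 falls on a listed holiday. Rolling to the next business day gives January 10, 2006, a Tuesday.
Add 1 month to January 10, 2006: February 10, 2006.
February 10, 2006 (Friday) is already a business day.
Final deadline: February 10, 2006.

February 10, 2006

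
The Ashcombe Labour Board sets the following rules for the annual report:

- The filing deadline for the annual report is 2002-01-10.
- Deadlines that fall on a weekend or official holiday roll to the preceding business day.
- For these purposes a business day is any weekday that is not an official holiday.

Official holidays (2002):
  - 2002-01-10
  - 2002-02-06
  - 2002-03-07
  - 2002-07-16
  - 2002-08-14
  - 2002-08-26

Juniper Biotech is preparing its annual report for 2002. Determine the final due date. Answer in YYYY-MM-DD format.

The stated deadline is 2002-01-10.
Because 2002-01-10 is a listed holiday, the deadline becomes 2002-01-09 (Wednesday).
Final deadline: 2002-01-09.

2002-01-09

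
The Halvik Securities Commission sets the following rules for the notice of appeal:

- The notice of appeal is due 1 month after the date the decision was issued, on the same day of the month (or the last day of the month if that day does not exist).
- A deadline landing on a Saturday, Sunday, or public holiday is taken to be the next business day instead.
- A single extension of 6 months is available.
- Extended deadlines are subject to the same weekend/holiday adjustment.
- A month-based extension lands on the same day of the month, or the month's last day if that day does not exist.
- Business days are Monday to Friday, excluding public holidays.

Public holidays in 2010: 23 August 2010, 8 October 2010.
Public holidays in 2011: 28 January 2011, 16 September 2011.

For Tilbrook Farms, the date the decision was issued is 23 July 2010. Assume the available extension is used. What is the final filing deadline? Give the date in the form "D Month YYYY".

24 February 2011

Moving 1 month forward from 23 July 2010 on the corresponding day gives 23 August 2010.
23 August 2010 is a listed holiday, so it moves to the next business day, 24 August 2010 (Tuesday).
The 6 months extension carries 24 August 2010 to 24 February 2011.
Since 24 February 2011 is a Thursday and not a holiday, the date is unchanged.
Final deadline: 24 February 2011.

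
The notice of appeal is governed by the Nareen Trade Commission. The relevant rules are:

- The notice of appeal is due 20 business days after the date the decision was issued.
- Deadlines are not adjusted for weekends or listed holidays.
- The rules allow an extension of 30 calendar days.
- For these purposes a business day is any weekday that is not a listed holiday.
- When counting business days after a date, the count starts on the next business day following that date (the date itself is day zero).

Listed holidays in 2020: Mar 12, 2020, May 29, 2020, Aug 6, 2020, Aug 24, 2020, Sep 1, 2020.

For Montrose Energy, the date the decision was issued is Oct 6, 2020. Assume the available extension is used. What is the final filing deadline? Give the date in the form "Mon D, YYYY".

Dec 3, 2020

20 business days after Oct 6, 2020, excluding weekends and holidays, is Nov 3, 2020.
Nov 3, 2020 falls on a Tuesday. The rules make no weekend/holiday allowance, so it remains Nov 3, 2020.
Add the 30 calendar-day extension to Nov 3, 2020: Dec 3, 2020.
Dec 3, 2020 falls on a Thursday. The rules make no weekend/holiday allowance, so it remains Dec 3, 2020.
So the filing is due Dec 3, 2020.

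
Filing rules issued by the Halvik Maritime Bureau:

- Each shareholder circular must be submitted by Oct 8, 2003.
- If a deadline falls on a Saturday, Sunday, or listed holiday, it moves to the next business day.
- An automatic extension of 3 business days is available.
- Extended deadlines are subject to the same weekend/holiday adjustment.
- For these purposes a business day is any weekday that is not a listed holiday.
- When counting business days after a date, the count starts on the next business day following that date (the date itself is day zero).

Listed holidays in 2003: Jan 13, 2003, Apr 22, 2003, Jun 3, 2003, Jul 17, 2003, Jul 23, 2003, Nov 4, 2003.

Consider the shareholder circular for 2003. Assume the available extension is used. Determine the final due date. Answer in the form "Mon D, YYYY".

The statutory due date is Oct 8, 2003.
Oct 8, 2003 (Wednesday) is already a business day.
The 3-business-day extension runs from Oct 8, 2003 to Oct 13, 2003.
Oct 13, 2003 (Monday) is already a business day.
Final deadline: Oct 13, 2003.

Oct 13, 2003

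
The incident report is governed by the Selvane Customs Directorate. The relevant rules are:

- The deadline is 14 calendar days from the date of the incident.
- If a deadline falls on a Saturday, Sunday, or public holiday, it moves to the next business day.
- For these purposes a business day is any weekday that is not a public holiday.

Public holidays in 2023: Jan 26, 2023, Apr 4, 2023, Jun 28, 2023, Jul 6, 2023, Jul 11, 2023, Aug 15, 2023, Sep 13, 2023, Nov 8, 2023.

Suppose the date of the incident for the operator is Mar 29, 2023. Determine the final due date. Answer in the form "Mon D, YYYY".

Trigger date Mar 29, 2023 + 14 calendar days = Apr 12, 2023.
Apr 12, 2023 falls on a Wednesday, which is a business day, so no adjustment is needed.
Deadline: Apr 12, 2023.

Apr 12, 2023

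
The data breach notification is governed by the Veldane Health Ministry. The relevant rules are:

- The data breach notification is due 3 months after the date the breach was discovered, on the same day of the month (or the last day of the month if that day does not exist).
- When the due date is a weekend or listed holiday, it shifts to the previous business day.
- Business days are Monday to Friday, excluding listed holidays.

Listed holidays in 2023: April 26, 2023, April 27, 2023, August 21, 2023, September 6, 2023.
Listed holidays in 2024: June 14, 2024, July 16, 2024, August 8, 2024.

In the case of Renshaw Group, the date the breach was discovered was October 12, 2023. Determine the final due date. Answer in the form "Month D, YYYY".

January 12, 2024

3 months from October 12, 2023 is January 12, 2024.
Since January 12, 2024 is a Friday and not a holiday, the date is unchanged.
The final due date is January 12, 2024.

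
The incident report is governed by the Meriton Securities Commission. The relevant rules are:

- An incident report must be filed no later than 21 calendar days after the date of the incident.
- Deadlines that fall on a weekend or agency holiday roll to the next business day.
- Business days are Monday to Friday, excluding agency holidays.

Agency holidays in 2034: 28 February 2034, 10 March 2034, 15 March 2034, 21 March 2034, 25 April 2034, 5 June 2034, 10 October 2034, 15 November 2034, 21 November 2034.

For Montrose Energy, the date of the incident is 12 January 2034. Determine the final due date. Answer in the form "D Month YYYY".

Adding 21 calendar days to 12 January 2034 gives 2 February 2034.
Since 2 February 2034 is a Thursday and not a holiday, the date is unchanged.
Final deadline: 2 February 2034.

2 February 2034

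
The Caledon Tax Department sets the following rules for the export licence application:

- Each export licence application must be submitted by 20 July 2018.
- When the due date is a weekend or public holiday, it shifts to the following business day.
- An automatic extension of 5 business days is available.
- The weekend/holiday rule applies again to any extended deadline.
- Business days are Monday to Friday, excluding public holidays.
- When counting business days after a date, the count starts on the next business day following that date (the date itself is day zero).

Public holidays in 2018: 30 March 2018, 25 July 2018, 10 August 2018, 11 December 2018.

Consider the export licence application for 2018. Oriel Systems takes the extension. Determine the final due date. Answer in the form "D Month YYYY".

30 July 2018

The stated deadline is 20 July 2018.
Since 20 July 2018 is a Friday and not a holiday, the date is unchanged.
Counting 5 further business days from 20 July 2018 reaches 30 July 2018.
30 July 2018 falls on a Monday, which is a business day, so no adjustment is needed.
Deadline: 30 July 2018.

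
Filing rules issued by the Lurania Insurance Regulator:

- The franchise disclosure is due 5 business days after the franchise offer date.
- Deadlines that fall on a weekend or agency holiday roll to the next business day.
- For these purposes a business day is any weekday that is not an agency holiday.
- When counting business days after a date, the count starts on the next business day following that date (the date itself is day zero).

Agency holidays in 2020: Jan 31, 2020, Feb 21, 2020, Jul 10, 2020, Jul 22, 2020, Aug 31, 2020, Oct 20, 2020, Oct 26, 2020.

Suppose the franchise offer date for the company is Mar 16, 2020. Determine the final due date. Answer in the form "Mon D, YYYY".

Mar 23, 2020

Starting the day after Mar 16, 2020 and counting 5 business days lands on Mar 23, 2020.
Mar 23, 2020 (Monday) is already a business day.
So the filing is due Mar 23, 2020.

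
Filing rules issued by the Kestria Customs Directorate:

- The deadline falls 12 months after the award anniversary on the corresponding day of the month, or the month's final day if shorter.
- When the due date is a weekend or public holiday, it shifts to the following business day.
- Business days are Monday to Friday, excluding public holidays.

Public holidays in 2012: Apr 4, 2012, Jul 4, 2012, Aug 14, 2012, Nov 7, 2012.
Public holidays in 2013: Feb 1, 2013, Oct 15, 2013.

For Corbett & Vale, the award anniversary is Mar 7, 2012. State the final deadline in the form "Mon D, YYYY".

Mar 7, 2013

Moving 12 months forward from Mar 7, 2012 on the corresponding day gives Mar 7, 2013.
Since Mar 7, 2013 is a Thursday and not a holiday, the date is unchanged.
Final deadline: Mar 7, 2013.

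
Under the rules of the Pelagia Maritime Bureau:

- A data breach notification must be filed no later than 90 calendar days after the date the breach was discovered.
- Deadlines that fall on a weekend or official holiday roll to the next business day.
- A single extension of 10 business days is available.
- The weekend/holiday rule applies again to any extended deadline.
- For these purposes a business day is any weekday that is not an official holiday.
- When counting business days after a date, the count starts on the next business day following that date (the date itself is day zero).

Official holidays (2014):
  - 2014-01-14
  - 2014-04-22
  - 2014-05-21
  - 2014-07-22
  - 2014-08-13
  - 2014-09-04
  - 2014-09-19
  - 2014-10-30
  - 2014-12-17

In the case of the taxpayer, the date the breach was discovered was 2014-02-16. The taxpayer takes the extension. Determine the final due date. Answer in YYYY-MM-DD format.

From 2014-02-16, 90 calendar days later is 2014-05-17.
2014-05-17 is a Saturday; the next business day is 2014-05-19 (Monday).
Counting 10 further business days from 2014-05-19 reaches 2014-06-03.
2014-06-03 falls on a Tuesday, which is a business day, so no adjustment is needed.
The final due date is 2014-06-03.

2014-06-03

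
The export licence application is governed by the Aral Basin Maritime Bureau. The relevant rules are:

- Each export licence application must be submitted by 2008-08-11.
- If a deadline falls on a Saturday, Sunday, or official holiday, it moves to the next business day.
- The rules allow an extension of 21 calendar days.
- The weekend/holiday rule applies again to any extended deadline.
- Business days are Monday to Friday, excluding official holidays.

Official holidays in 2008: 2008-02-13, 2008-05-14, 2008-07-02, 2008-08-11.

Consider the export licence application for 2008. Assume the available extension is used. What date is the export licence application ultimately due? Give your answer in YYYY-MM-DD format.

2008-09-02

The statutory due date is 2008-08-11.
2008-08-11 falls on a listed holiday. Rolling to the next business day gives 2008-08-12, a Tuesday.
The 21-calendar-day extension moves the deadline from 2008-08-12 to 2008-09-02.
Since 2008-09-02 is a Tuesday and not a holiday, the date is unchanged.
The final due date is 2008-09-02.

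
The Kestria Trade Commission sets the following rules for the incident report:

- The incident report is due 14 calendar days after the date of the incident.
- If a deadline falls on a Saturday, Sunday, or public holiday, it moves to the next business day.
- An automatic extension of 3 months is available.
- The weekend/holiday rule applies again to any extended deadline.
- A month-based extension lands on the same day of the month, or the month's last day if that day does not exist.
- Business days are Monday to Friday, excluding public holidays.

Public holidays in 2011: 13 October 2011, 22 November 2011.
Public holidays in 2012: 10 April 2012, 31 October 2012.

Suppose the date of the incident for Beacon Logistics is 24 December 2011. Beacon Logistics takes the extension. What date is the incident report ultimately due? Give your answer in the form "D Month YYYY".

Adding 14 calendar days to 24 December 2011 gives 7 January 2012.
7 January 2012 falls on a Saturday. Rolling to the next business day gives 9 January 2012, a Monday.
Add 3 months to 9 January 2012: 9 April 2012.
9 April 2012 (Monday) is already a business day.
Deadline: 9 April 2012.

9 April 2012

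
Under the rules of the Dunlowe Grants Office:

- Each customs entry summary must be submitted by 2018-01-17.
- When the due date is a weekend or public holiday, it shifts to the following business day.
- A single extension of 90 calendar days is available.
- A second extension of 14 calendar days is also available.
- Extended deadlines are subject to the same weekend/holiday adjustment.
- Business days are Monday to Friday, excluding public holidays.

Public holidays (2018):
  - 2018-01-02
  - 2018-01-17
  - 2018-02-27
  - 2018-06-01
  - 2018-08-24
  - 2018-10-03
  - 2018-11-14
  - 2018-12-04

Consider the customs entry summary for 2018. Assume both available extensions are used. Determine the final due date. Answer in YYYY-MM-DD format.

2018-05-02

The statutory due date is 2018-01-17.
2018-01-17 falls on a listed holiday. Rolling to the next business day gives 2018-01-18, a Thursday.
Applying the 90-calendar-day extension: 2018-01-18 + 90 days = 2018-04-18.
2018-04-18 falls on a Wednesday, which is a business day, so no adjustment is needed.
With the 14-day extension, 2018-04-18 becomes 2018-05-02.
Since 2018-05-02 is a Wednesday and not a holiday, the date is unchanged.
So the filing is due 2018-05-02.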